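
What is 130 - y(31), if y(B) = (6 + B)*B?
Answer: -1017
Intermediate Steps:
y(B) = B*(6 + B)
130 - y(31) = 130 - 31*(6 + 31) = 130 - 31*37 = 130 - 1*1147 = 130 - 1147 = -1017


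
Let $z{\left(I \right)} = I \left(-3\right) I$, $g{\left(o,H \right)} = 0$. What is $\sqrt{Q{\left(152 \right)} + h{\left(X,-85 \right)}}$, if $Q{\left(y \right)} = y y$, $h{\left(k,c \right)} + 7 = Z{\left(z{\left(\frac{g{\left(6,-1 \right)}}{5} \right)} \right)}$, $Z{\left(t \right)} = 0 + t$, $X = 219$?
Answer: $\sqrt{23097} \approx 151.98$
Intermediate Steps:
$z{\left(I \right)} = - 3 I^{2}$ ($z{\left(I \right)} = - 3 I I = - 3 I^{2}$)
$Z{\left(t \right)} = t$
$h{\left(k,c \right)} = -7$ ($h{\left(k,c \right)} = -7 - 3 \left(\frac{0}{5}\right)^{2} = -7 - 3 \left(0 \cdot \frac{1}{5}\right)^{2} = -7 - 3 \cdot 0^{2} = -7 - 0 = -7 + 0 = -7$)
$Q{\left(y \right)} = y^{2}$
$\sqrt{Q{\left(152 \right)} + h{\left(X,-85 \right)}} = \sqrt{152^{2} - 7} = \sqrt{23104 - 7} = \sqrt{23097}$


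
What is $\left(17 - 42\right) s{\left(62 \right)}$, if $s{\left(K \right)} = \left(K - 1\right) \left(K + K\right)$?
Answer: $-189100$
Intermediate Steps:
$s{\left(K \right)} = 2 K \left(-1 + K\right)$ ($s{\left(K \right)} = \left(-1 + K\right) 2 K = 2 K \left(-1 + K\right)$)
$\left(17 - 42\right) s{\left(62 \right)} = \left(17 - 42\right) 2 \cdot 62 \left(-1 + 62\right) = - 25 \cdot 2 \cdot 62 \cdot 61 = \left(-25\right) 7564 = -189100$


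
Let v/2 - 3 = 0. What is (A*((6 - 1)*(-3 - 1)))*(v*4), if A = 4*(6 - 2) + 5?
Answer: -10080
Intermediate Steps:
v = 6 (v = 6 + 2*0 = 6 + 0 = 6)
A = 21 (A = 4*4 + 5 = 16 + 5 = 21)
(A*((6 - 1)*(-3 - 1)))*(v*4) = (21*((6 - 1)*(-3 - 1)))*(6*4) = (21*(5*(-4)))*24 = (21*(-20))*24 = -420*24 = -10080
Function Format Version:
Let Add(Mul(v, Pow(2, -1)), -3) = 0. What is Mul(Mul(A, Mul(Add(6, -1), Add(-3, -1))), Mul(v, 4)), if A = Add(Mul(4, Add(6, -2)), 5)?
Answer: -10080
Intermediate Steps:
v = 6 (v = Add(6, Mul(2, 0)) = Add(6, 0) = 6)
A = 21 (A = Add(Mul(4, 4), 5) = Add(16, 5) = 21)
Mul(Mul(A, Mul(Add(6, -1), Add(-3, -1))), Mul(v, 4)) = Mul(Mul(21, Mul(Add(6, -1), Add(-3, -1))), Mul(6, 4)) = Mul(Mul(21, Mul(5, -4)), 24) = Mul(Mul(21, -20), 24) = Mul(-420, 24) = -10080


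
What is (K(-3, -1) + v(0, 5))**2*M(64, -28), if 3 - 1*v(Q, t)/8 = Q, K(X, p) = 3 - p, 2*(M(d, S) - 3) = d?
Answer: 27440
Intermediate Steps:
M(d, S) = 3 + d/2
v(Q, t) = 24 - 8*Q
(K(-3, -1) + v(0, 5))**2*M(64, -28) = ((3 - 1*(-1)) + (24 - 8*0))**2*(3 + (1/2)*64) = ((3 + 1) + (24 + 0))**2*(3 + 32) = (4 + 24)**2*35 = 28**2*35 = 784*35 = 27440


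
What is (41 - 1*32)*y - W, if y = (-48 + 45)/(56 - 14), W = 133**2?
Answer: -247655/14 ≈ -17690.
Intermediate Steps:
W = 17689
y = -1/14 (y = -3/42 = -3*1/42 = -1/14 ≈ -0.071429)
(41 - 1*32)*y - W = (41 - 1*32)*(-1/14) - 1*17689 = (41 - 32)*(-1/14) - 17689 = 9*(-1/14) - 17689 = -9/14 - 17689 = -247655/14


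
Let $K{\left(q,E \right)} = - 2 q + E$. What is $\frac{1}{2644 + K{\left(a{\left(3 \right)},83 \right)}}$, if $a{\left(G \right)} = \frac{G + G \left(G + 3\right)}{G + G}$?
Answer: $\frac{1}{2720} \approx 0.00036765$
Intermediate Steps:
$a{\left(G \right)} = \frac{G + G \left(3 + G\right)}{2 G}$
$K{\left(q,E \right)} = E - 2 q$
$\frac{1}{2644 + K{\left(a{\left(3 \right)},83 \right)}} = \frac{1}{2644 + \left(83 - 2 \left(2 + \frac{1}{2} \cdot 3\right)\right)} = \frac{1}{2644 + \left(83 - 2 \left(2 + \frac{3}{2}\right)\right)} = \frac{1}{2644 + \left(83 - 7\right)} = \frac{1}{2644 + 76} = \frac{1}{2720}$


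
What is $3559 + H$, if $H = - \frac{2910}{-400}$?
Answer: $\frac{142651}{40} \approx 3566.3$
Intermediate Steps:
$H = \frac{291}{40}$ ($H = \left(-2910\right) \left(- \frac{1}{400}\right) = \frac{291}{40} \approx 7.275$)
$3559 + H = 3559 + \frac{291}{40} = \frac{142651}{40}$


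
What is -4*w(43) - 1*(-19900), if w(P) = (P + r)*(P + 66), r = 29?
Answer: -11492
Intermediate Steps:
w(P) = (29 + P)*(66 + P) (w(P) = (P + 29)*(P + 66) = (29 + P)*(66 + P))
-4*w(43) - 1*(-19900) = -4*(1914 + 43² + 95*43) - 1*(-19900) = -4*(1914 + 1849 + 4085) + 19900 = -4*7848 + 19900 = -31392 + 19900 = -11492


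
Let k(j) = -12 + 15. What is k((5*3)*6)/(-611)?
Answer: -3/611 ≈ -0.0049100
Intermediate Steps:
k(j) = 3
k((5*3)*6)/(-611) = 3/(-611) = 3*(-1/611) = -3/611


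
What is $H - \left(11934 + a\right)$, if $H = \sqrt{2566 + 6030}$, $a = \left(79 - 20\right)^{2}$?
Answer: $-15415 + 2 \sqrt{2149} \approx -15322.0$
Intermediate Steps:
$a = 3481$ ($a = \left(79 - 20\right)^{2} = 59^{2} = 3481$)
$H = 2 \sqrt{2149}$ ($H = \sqrt{8596} = 2 \sqrt{2149} \approx 92.715$)
$H - \left(11934 + a\right) = 2 \sqrt{2149} - 15415 = -15415 + 2 \sqrt{2149}$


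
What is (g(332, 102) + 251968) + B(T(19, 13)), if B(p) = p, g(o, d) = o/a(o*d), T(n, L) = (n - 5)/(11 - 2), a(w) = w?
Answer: 77102687/306 ≈ 2.5197e+5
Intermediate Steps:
T(n, L) = -5/9 + n/9 (T(n, L) = (-5 + n)/9 = (-5 + n)*(1/9) = -5/9 + n/9)
g(o, d) = 1/d (g(o, d) = o/((o*d)) = o/((d*o)) = o*(1/(d*o)) = 1/d)
(g(332, 102) + 251968) + B(T(19, 13)) = (1/102 + 251968) + (-5/9 + (1/9)*19) = (1/102 + 251968) + (-5/9 + 19/9) = 25700737/102 + 14/9 = 77102687/306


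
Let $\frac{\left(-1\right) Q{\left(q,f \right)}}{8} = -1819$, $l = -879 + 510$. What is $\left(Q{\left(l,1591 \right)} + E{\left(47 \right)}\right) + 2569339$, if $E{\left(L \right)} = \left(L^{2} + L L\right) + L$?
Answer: $2588356$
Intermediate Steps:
$E{\left(L \right)} = L + 2 L^{2}$ ($E{\left(L \right)} = \left(L^{2} + L^{2}\right) + L = 2 L^{2} + L = L + 2 L^{2}$)
$l = -369$
$Q{\left(q,f \right)} = 14552$ ($Q{\left(q,f \right)} = \left(-8\right) \left(-1819\right) = 14552$)
$\left(Q{\left(l,1591 \right)} + E{\left(47 \right)}\right) + 2569339 = \left(14552 + 47 \left(1 + 2 \cdot 47\right)\right) + 2569339 = \left(14552 + 47 \left(1 + 94\right)\right) + 2569339 = \left(14552 + 47 \cdot 95\right) + 2569339 = \left(14552 + 4465\right) + 2569339 = 19017 + 2569339 = 2588356$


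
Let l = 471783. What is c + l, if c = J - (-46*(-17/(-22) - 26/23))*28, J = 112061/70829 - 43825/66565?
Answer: 444432547651723/942946477 ≈ 4.7132e+5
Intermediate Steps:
J = 871051908/942946477 (J = 112061*(1/70829) - 43825*1/66565 = 112061/70829 - 8765/13313 = 871051908/942946477 ≈ 0.92376)
c = -433570106768/942946477 (c = 871051908/942946477 - (-46*(-17/(-22) - 26/23))*28 = 871051908/942946477 - (-46*(-17*(-1/22) - 26*1/23))*28 = 871051908/942946477 - (-46*(17/22 - 26/23))*28 = 871051908/942946477 - (-46*(-181/506))*28 = 871051908/942946477 - 181*28/11 = 871051908/942946477 - 1*5068/11 = 871051908/942946477 - 5068/11 = -433570106768/942946477 ≈ -459.80)
c + l = -433570106768/942946477 + 471783 = 444432547651723/942946477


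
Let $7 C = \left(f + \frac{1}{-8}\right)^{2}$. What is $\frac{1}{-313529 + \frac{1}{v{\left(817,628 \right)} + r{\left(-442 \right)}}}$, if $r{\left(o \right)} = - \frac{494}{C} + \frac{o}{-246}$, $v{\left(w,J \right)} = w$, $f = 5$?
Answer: $- \frac{3229784}{1012630942939} \approx -3.1895 \cdot 10^{-6}$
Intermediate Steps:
$C = \frac{1521}{448}$ ($C = \frac{\left(5 + \frac{1}{-8}\right)^{2}}{7} = \frac{\left(5 - \frac{1}{8}\right)^{2}}{7} = \frac{\left(\frac{39}{8}\right)^{2}}{7} = \frac{1}{7} \cdot \frac{1521}{64} = \frac{1521}{448} \approx 3.3951$)
$r{\left(o \right)} = - \frac{17024}{117} - \frac{o}{246}$ ($r{\left(o \right)} = - \frac{494}{\frac{1521}{448}} + \frac{o}{-246} = \left(-494\right) \frac{448}{1521} + o \left(- \frac{1}{246}\right) = - \frac{17024}{117} - \frac{o}{246}$)
$\frac{1}{-313529 + \frac{1}{v{\left(817,628 \right)} + r{\left(-442 \right)}}} = \frac{1}{-313529 + \frac{1}{817 - \frac{689365}{4797}}} = \frac{1}{-313529 + \frac{1}{\frac{3229784}{4797}}} = \frac{1}{-313529 + \frac{4797}{3229784}} = \frac{1}{- \frac{1012630942939}{3229784}} = - \frac{3229784}{1012630942939}$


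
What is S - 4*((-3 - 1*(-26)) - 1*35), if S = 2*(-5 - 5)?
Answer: 28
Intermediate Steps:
S = -20 (S = 2*(-10) = -20)
S - 4*((-3 - 1*(-26)) - 1*35) = -20 - 4*((-3 - 1*(-26)) - 1*35) = -20 - 4*((-3 + 26) - 35) = -20 - 4*(23 - 35) = -20 - 4*(-12) = -20 + 48 = 28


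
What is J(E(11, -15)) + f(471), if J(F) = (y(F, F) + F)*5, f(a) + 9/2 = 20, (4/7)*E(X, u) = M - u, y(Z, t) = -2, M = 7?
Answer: 198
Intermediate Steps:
E(X, u) = 49/4 - 7*u/4 (E(X, u) = 7*(7 - u)/4 = 49/4 - 7*u/4)
f(a) = 31/2 (f(a) = -9/2 + 20 = 31/2)
J(F) = -10 + 5*F (J(F) = (-2 + F)*5 = -10 + 5*F)
J(E(11, -15)) + f(471) = (-10 + 5*(49/4 - 7/4*(-15))) + 31/2 = (-10 + 5*(49/4 + 105/4)) + 31/2 = (-10 + 5*(77/2)) + 31/2 = (-10 + 385/2) + 31/2 = 365/2 + 31/2 = 198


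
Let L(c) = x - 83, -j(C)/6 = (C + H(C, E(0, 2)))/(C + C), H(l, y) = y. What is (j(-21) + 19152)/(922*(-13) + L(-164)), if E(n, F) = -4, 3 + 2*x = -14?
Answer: -268078/169085 ≈ -1.5855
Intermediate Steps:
x = -17/2 (x = -3/2 + (½)*(-14) = -3/2 - 7 = -17/2 ≈ -8.5000)
j(C) = -3*(-4 + C)/C (j(C) = -6*(C - 4)/(C + C) = -6*(-4 + C)/(2*C) = -6*(-4 + C)*1/(2*C) = -3*(-4 + C)/C)
L(c) = -183/2 (L(c) = -17/2 - 83 = -183/2)
(j(-21) + 19152)/(922*(-13) + L(-164)) = ((-3 + 12/(-21)) + 19152)/(922*(-13) - 183/2) = ((-3 + 12*(-1/21)) + 19152)/(-11986 - 183/2) = ((-3 - 4/7) + 19152)/(-24155/2) = (-25/7 + 19152)*(-2/24155) = (134039/7)*(-2/24155) = -268078/169085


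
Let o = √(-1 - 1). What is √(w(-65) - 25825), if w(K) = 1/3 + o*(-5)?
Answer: √(-232422 - 45*I*√2)/3 ≈ 0.022001 - 160.7*I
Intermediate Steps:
o = I*√2 (o = √(-2) = I*√2 ≈ 1.4142*I)
w(K) = ⅓ - 5*I*√2 (w(K) = 1/3 + (I*√2)*(-5) = ⅓ - 5*I*√2)
√(w(-65) - 25825) = √((⅓ - 5*I*√2) - 25825) = √(-77474/3 - 5*I*√2)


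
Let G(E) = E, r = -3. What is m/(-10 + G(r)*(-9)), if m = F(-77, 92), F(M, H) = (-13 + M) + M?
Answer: -167/17 ≈ -9.8235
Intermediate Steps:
F(M, H) = -13 + 2*M
m = -167 (m = -13 + 2*(-77) = -13 - 154 = -167)
m/(-10 + G(r)*(-9)) = -167/(-10 - 3*(-9)) = -167/(-10 + 27) = -167/17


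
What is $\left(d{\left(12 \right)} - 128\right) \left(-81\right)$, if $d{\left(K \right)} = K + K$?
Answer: $8424$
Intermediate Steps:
$d{\left(K \right)} = 2 K$
$\left(d{\left(12 \right)} - 128\right) \left(-81\right) = \left(2 \cdot 12 - 128\right) \left(-81\right) = \left(24 - 128\right) \left(-81\right) = \left(-104\right) \left(-81\right) = 8424$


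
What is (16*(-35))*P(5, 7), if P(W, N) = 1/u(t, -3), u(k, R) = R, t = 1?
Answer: 560/3 ≈ 186.67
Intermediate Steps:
P(W, N) = -⅓ (P(W, N) = 1/(-3) = -⅓)
(16*(-35))*P(5, 7) = (16*(-35))*(-⅓) = -560*(-⅓) = 560/3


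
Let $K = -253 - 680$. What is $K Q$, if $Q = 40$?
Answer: $-37320$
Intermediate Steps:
$K = -933$ ($K = -253 - 680 = -933$)
$K Q = \left(-933\right) 40 = -37320$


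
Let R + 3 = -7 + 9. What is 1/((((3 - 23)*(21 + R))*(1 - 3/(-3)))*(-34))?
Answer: 1/27200 ≈ 3.6765e-5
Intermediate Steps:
R = -1 (R = -3 + (-7 + 9) = -3 + 2 = -1)
1/((((3 - 23)*(21 + R))*(1 - 3/(-3)))*(-34)) = 1/((((3 - 23)*(21 - 1))*(1 - 3/(-3)))*(-34)) = 1/(((-20*20)*(1 - 3*(-⅓)))*(-34)) = 1/(-400*(1 + 1)*(-34)) = 1/(-400*2*(-34)) = 1/(-800*(-34)) = 1/27200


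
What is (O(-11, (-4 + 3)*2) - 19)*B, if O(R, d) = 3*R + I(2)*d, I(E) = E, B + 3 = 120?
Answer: -6552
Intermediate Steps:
B = 117 (B = -3 + 120 = 117)
O(R, d) = 2*d + 3*R (O(R, d) = 3*R + 2*d = 2*d + 3*R)
(O(-11, (-4 + 3)*2) - 19)*B = ((2*((-4 + 3)*2) + 3*(-11)) - 19)*117 = ((2*(-1*2) - 33) - 19)*117 = ((2*(-2) - 33) - 19)*117 = ((-4 - 33) - 19)*117 = (-37 - 19)*117 = -56*117 = -6552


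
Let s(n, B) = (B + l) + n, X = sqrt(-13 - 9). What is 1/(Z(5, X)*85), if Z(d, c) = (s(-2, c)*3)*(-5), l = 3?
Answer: I/(1275*(sqrt(22) - I)) ≈ -3.4101e-5 + 0.00015995*I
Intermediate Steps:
X = I*sqrt(22) (X = sqrt(-22) = I*sqrt(22) ≈ 4.6904*I)
s(n, B) = 3 + B + n (s(n, B) = (B + 3) + n = (3 + B) + n = 3 + B + n)
Z(d, c) = -15 - 15*c (Z(d, c) = ((3 + c - 2)*3)*(-5) = ((1 + c)*3)*(-5) = (3 + 3*c)*(-5) = -15 - 15*c)
1/(Z(5, X)*85) = 1/((-15 - 15*I*sqrt(22))*85) = 1/(-1275 - 1275*I*sqrt(22))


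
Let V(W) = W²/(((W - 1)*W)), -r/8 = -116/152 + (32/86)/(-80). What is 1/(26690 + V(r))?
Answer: 21007/560701922 ≈ 3.7466e-5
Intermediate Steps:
r = 25092/4085 (r = -8*(-116/152 + (32/86)/(-80)) = -8*(-116*1/152 + (32*(1/86))*(-1/80)) = -8*(-29/38 + (16/43)*(-1/80)) = -8*(-29/38 - 1/215) = -8*(-6273/8170) = 25092/4085 ≈ 6.1425)
V(W) = W/(-1 + W) (V(W) = W²/(((-1 + W)*W)) = W²/((W*(-1 + W))) = W²*(1/(W*(-1 + W))) = W/(-1 + W))
1/(26690 + V(r)) = 1/(26690 + 25092/(4085*(-1 + 25092/4085))) = 1/(26690 + 25092/(4085*(21007/4085))) = 1/(26690 + (25092/4085)*(4085/21007)) = 1/(26690 + 25092/21007) = 1/(560701922/21007) = 21007/560701922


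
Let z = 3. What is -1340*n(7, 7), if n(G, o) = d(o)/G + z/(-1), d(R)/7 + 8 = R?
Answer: 5360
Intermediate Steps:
d(R) = -56 + 7*R
n(G, o) = -3 + (-56 + 7*o)/G (n(G, o) = (-56 + 7*o)/G + 3/(-1) = (-56 + 7*o)/G + 3*(-1) = (-56 + 7*o)/G - 3 = -3 + (-56 + 7*o)/G)
-1340*n(7, 7) = -1340*(-56 - 3*7 + 7*7)/7 = -1340*(-56 - 21 + 49)/7 = -1340*(-28)/7 = -1340*(-4) = 5360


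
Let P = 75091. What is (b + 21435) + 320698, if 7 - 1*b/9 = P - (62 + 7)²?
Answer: -290774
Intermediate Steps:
b = -632907 (b = 63 - 9*(75091 - (62 + 7)²) = 63 - 9*(75091 - 1*69²) = 63 - 9*(75091 - 1*4761) = 63 - 9*(75091 - 4761) = 63 - 9*70330 = 63 - 632970 = -632907)
(b + 21435) + 320698 = (-632907 + 21435) + 320698 = -611472 + 320698 = -290774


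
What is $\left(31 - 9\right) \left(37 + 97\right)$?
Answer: $2948$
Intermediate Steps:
$\left(31 - 9\right) \left(37 + 97\right) = \left(31 - 9\right) 134 = 22 \cdot 134 = 2948$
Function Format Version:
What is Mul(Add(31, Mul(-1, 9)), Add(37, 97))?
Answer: 2948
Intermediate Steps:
Mul(Add(31, Mul(-1, 9)), Add(37, 97)) = Mul(Add(31, -9), 134) = Mul(22, 134) = 2948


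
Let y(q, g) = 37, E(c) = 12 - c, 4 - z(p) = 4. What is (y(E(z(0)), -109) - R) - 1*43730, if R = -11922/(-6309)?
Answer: -91890353/2103 ≈ -43695.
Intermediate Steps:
z(p) = 0 (z(p) = 4 - 1*4 = 4 - 4 = 0)
R = 3974/2103 (R = -11922*(-1/6309) = 3974/2103 ≈ 1.8897)
(y(E(z(0)), -109) - R) - 1*43730 = (37 - 1*3974/2103) - 1*43730 = (37 - 3974/2103) - 43730 = 73837/2103 - 43730 = -91890353/2103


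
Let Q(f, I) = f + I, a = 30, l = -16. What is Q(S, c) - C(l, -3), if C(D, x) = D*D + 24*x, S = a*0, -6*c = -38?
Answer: -533/3 ≈ -177.67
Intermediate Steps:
c = 19/3 (c = -⅙*(-38) = 19/3 ≈ 6.3333)
S = 0 (S = 30*0 = 0)
Q(f, I) = I + f
C(D, x) = D² + 24*x
Q(S, c) - C(l, -3) = (19/3 + 0) - ((-16)² + 24*(-3)) = 19/3 - (256 - 72) = 19/3 - 1*184 = 19/3 - 184 = -533/3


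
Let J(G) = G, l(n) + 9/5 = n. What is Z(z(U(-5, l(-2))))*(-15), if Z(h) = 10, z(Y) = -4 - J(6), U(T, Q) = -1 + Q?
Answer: -150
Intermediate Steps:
l(n) = -9/5 + n
z(Y) = -10 (z(Y) = -4 - 1*6 = -4 - 6 = -10)
Z(z(U(-5, l(-2))))*(-15) = 10*(-15) = -150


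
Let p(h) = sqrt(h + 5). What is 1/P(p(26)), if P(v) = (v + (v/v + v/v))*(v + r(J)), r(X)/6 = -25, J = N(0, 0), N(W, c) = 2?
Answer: 269/606663 - 148*sqrt(31)/606663 ≈ -0.00091489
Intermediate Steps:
J = 2
r(X) = -150 (r(X) = 6*(-25) = -150)
p(h) = sqrt(5 + h)
P(v) = (-150 + v)*(2 + v) (P(v) = (v + (v/v + v/v))*(v - 150) = (v + (1 + 1))*(-150 + v) = (v + 2)*(-150 + v) = (2 + v)*(-150 + v) = (-150 + v)*(2 + v))
1/P(p(26)) = 1/(-300 + (sqrt(5 + 26))**2 - 148*sqrt(5 + 26)) = 1/(-300 + (sqrt(31))**2 - 148*sqrt(31)) = 1/(-300 + 31 - 148*sqrt(31)) = 1/(-269 - 148*sqrt(31))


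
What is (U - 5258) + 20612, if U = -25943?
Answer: -10589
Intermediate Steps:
(U - 5258) + 20612 = (-25943 - 5258) + 20612 = -31201 + 20612 = -10589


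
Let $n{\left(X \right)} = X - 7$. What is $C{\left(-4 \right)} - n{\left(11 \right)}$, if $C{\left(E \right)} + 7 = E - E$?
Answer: $-11$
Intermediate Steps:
$C{\left(E \right)} = -7$ ($C{\left(E \right)} = -7 + \left(E - E\right) = -7 + 0 = -7$)
$n{\left(X \right)} = -7 + X$ ($n{\left(X \right)} = X - 7 = -7 + X$)
$C{\left(-4 \right)} - n{\left(11 \right)} = -7 - \left(-7 + 11\right) = -7 - 4 = -11$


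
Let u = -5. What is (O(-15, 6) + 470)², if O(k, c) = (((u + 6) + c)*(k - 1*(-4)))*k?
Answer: 2640625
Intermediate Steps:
O(k, c) = k*(1 + c)*(4 + k) (O(k, c) = (((-5 + 6) + c)*(k - 1*(-4)))*k = ((1 + c)*(k + 4))*k = ((1 + c)*(4 + k))*k = k*(1 + c)*(4 + k))
(O(-15, 6) + 470)² = (-15*(4 - 15 + 4*6 + 6*(-15)) + 470)² = (-15*(4 - 15 + 24 - 90) + 470)² = (-15*(-77) + 470)² = (1155 + 470)² = 1625² = 2640625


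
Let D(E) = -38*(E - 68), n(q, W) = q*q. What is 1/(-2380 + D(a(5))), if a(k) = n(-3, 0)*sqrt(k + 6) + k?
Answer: -7/643204 - 171*sqrt(11)/643204 ≈ -0.00089263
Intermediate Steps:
n(q, W) = q**2
a(k) = k + 9*sqrt(6 + k) (a(k) = (-3)**2*sqrt(k + 6) + k = 9*sqrt(6 + k) + k = k + 9*sqrt(6 + k))
D(E) = 2584 - 38*E (D(E) = -38*(-68 + E) = 2584 - 38*E)
1/(-2380 + D(a(5))) = 1/(-2380 + (2584 - 38*(5 + 9*sqrt(6 + 5)))) = 1/(-2380 + (2584 - 38*(5 + 9*sqrt(11)))) = 1/(-2380 + (2584 + (-190 - 342*sqrt(11)))) = 1/(-2380 + (2394 - 342*sqrt(11))) = 1/(14 - 342*sqrt(11))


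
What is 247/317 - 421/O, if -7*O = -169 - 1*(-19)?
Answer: -897149/47550 ≈ -18.867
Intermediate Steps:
O = 150/7 (O = -(-169 - 1*(-19))/7 = -(-169 + 19)/7 = -⅐*(-150) = 150/7 ≈ 21.429)
247/317 - 421/O = 247/317 - 421/150/7 = 247*(1/317) - 421*7/150 = 247/317 - 2947/150 = -897149/47550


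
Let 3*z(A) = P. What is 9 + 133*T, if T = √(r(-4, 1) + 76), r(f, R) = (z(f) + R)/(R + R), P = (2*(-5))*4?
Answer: 9 + 133*√2514/6 ≈ 1120.4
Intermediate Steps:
P = -40 (P = -10*4 = -40)
z(A) = -40/3 (z(A) = (⅓)*(-40) = -40/3)
r(f, R) = (-40/3 + R)/(2*R) (r(f, R) = (-40/3 + R)/(R + R) = (-40/3 + R)/((2*R)) = (-40/3 + R)*(1/(2*R)) = (-40/3 + R)/(2*R))
T = √2514/6 (T = √((⅙)*(-40 + 3*1)/1 + 76) = √((⅙)*1*(-40 + 3) + 76) = √((⅙)*1*(-37) + 76) = √(-37/6 + 76) = √(419/6) = √2514/6 ≈ 8.3566)
9 + 133*T = 9 + 133*(√2514/6) = 9 + 133*√2514/6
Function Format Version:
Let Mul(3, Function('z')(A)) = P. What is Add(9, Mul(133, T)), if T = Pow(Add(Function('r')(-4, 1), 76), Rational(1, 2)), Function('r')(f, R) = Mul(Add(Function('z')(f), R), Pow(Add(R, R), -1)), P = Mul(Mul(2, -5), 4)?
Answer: Add(9, Mul(Rational(133, 6), Pow(2514, Rational(1, 2)))) ≈ 1120.4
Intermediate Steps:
P = -40 (P = Mul(-10, 4) = -40)
Function('z')(A) = Rational(-40, 3) (Function('z')(A) = Mul(Rational(1, 3), -40) = Rational(-40, 3))
Function('r')(f, R) = Mul(Rational(1, 2), Pow(R, -1), Add(Rational(-40, 3), R)) (Function('r')(f, R) = Mul(Add(Rational(-40, 3), R), Pow(Add(R, R), -1)) = Mul(Add(Rational(-40, 3), R), Pow(Mul(2, R), -1)) = Mul(Add(Rational(-40, 3), R), Mul(Rational(1, 2), Pow(R, -1))) = Mul(Rational(1, 2), Pow(R, -1), Add(Rational(-40, 3), R)))
T = Mul(Rational(1, 6), Pow(2514, Rational(1, 2))) (T = Pow(Add(Mul(Rational(1, 6), Pow(1, -1), Add(-40, Mul(3, 1))), 76), Rational(1, 2)) = Pow(Add(Mul(Rational(1, 6), 1, Add(-40, 3)), 76), Rational(1, 2)) = Pow(Add(Mul(Rational(1, 6), 1, -37), 76), Rational(1, 2)) = Pow(Add(Rational(-37, 6), 76), Rational(1, 2)) = Pow(Rational(419, 6), Rational(1, 2)) = Mul(Rational(1, 6), Pow(2514, Rational(1, 2))) ≈ 8.3566)
Add(9, Mul(133, T)) = Add(9, Mul(133, Mul(Rational(1, 6), Pow(2514, Rational(1, 2))))) = Add(9, Mul(Rational(133, 6), Pow(2514, Rational(1, 2))))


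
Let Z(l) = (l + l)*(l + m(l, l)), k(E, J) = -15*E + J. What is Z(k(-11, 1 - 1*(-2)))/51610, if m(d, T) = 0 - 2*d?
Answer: -28224/25805 ≈ -1.0937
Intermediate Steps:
m(d, T) = -2*d
k(E, J) = J - 15*E
Z(l) = -2*l² (Z(l) = (l + l)*(l - 2*l) = (2*l)*(-l) = -2*l²)
Z(k(-11, 1 - 1*(-2)))/51610 = -2*((1 - 1*(-2)) - 15*(-11))²/51610 = -2*((1 + 2) + 165)²*(1/51610) = -2*(3 + 165)²*(1/51610) = -2*168²*(1/51610) = -2*28224*(1/51610) = -56448*1/51610 = -28224/25805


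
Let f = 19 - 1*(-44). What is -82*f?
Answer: -5166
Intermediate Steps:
f = 63 (f = 19 + 44 = 63)
-82*f = -82*63 = -5166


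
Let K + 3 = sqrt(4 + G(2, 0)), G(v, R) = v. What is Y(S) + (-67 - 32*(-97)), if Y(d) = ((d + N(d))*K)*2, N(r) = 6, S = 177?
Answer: 1939 + 366*sqrt(6) ≈ 2835.5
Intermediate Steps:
K = -3 + sqrt(6) (K = -3 + sqrt(4 + 2) = -3 + sqrt(6) ≈ -0.55051)
Y(d) = 2*(-3 + sqrt(6))*(6 + d) (Y(d) = ((d + 6)*(-3 + sqrt(6)))*2 = ((6 + d)*(-3 + sqrt(6)))*2 = ((-3 + sqrt(6))*(6 + d))*2 = 2*(-3 + sqrt(6))*(6 + d))
Y(S) + (-67 - 32*(-97)) = -2*(3 - sqrt(6))*(6 + 177) + (-67 - 32*(-97)) = -2*(3 - sqrt(6))*183 + (-67 + 3104) = (-1098 + 366*sqrt(6)) + 3037 = 1939 + 366*sqrt(6)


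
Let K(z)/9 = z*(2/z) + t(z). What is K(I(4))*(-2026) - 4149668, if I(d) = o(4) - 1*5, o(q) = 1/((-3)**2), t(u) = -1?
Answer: -4167902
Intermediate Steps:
o(q) = 1/9
I(d) = -44/9 (I(d) = 1/9 - 1*5 = 1/9 - 5 = -44/9)
K(z) = 9 (K(z) = 9*(z*(2/z) - 1) = 9*(2 - 1) = 9*1 = 9)
K(I(4))*(-2026) - 4149668 = 9*(-2026) - 4149668 = -18234 - 4149668 = -4167902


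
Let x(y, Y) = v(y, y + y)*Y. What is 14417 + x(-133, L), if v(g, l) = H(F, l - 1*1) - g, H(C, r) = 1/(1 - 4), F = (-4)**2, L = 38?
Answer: 58375/3 ≈ 19458.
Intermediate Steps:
F = 16
H(C, r) = -1/3 (H(C, r) = 1/(-3) = -1/3)
v(g, l) = -1/3 - g
x(y, Y) = Y*(-1/3 - y) (x(y, Y) = (-1/3 - y)*Y = Y*(-1/3 - y))
14417 + x(-133, L) = 14417 - 1*38*(1/3 - 133) = 14417 - 1*38*(-398/3) = 14417 + 15124/3 = 58375/3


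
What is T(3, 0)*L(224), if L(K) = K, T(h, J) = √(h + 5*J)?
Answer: 224*√3 ≈ 387.98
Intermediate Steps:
T(3, 0)*L(224) = √(3 + 5*0)*224 = √(3 + 0)*224 = √3*224 = 224*√3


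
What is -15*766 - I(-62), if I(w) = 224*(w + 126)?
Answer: -25826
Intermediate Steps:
I(w) = 28224 + 224*w (I(w) = 224*(126 + w) = 28224 + 224*w)
-15*766 - I(-62) = -15*766 - (28224 + 224*(-62)) = -11490 - (28224 - 13888) = -11490 - 1*14336 = -11490 - 14336 = -25826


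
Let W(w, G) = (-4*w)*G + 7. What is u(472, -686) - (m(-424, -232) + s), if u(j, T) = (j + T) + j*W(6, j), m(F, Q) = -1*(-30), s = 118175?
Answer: -5461931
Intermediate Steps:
m(F, Q) = 30
W(w, G) = 7 - 4*G*w (W(w, G) = -4*G*w + 7 = 7 - 4*G*w)
u(j, T) = T + j + j*(7 - 24*j) (u(j, T) = (j + T) + j*(7 - 4*j*6) = (T + j) + j*(7 - 24*j) = T + j + j*(7 - 24*j))
u(472, -686) - (m(-424, -232) + s) = (-686 + 472 - 1*472*(-7 + 24*472)) - (30 + 118175) = (-686 + 472 - 1*472*(-7 + 11328)) - 1*118205 = (-686 + 472 - 1*472*11321) - 118205 = (-686 + 472 - 5343512) - 118205 = -5343726 - 118205 = -5461931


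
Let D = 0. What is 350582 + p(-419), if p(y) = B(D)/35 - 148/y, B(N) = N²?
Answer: 146894006/419 ≈ 3.5058e+5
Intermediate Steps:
p(y) = -148/y (p(y) = 0²/35 - 148/y = 0*(1/35) - 148/y = 0 - 148/y = -148/y)
350582 + p(-419) = 350582 - 148/(-419) = 350582 - 148*(-1/419) = 350582 + 148/419 = 146894006/419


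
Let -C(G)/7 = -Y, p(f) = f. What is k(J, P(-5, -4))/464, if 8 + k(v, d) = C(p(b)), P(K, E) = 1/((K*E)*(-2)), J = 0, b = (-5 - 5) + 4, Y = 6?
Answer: 17/232 ≈ 0.073276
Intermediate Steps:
b = -6 (b = -10 + 4 = -6)
C(G) = 42 (C(G) = -(-7)*6 = -7*(-6) = 42)
P(K, E) = -1/(2*E*K) (P(K, E) = 1/((E*K)*(-2)) = 1/(-2*E*K) = -1/(2*E*K))
k(v, d) = 34 (k(v, d) = -8 + 42 = 34)
k(J, P(-5, -4))/464 = 34/464 = 34*(1/464) = 17/232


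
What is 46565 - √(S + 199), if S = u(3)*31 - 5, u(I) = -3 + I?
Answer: 46565 - √194 ≈ 46551.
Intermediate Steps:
S = -5 (S = (-3 + 3)*31 - 5 = 0*31 - 5 = 0 - 5 = -5)
46565 - √(S + 199) = 46565 - √(-5 + 199) = 46565 - √194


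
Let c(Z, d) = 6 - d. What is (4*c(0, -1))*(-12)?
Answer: -336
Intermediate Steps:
(4*c(0, -1))*(-12) = (4*(6 - 1*(-1)))*(-12) = (4*(6 + 1))*(-12) = (4*7)*(-12) = 28*(-12) = -336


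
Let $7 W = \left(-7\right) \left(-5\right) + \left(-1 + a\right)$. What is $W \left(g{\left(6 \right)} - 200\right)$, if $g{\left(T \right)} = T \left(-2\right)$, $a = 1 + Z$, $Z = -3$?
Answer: $- \frac{6784}{7} \approx -969.14$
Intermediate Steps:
$a = -2$ ($a = 1 - 3 = -2$)
$g{\left(T \right)} = - 2 T$
$W = \frac{32}{7}$ ($W = \frac{\left(-7\right) \left(-5\right) - 3}{7} = \frac{35 - 3}{7} = \frac{1}{7} \cdot 32 = \frac{32}{7} \approx 4.5714$)
$W \left(g{\left(6 \right)} - 200\right) = \frac{32 \left(\left(-2\right) 6 - 200\right)}{7} = \frac{32 \left(-12 - 200\right)}{7} = \frac{32}{7} \left(-212\right) = - \frac{6784}{7}$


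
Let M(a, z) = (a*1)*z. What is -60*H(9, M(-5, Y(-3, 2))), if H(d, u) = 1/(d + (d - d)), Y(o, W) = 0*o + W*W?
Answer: -20/3 ≈ -6.6667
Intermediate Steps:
Y(o, W) = W² (Y(o, W) = 0 + W² = W²)
M(a, z) = a*z
H(d, u) = 1/d (H(d, u) = 1/(d + 0) = 1/d)
-60*H(9, M(-5, Y(-3, 2))) = -60/9 = -60*⅑ = -20/3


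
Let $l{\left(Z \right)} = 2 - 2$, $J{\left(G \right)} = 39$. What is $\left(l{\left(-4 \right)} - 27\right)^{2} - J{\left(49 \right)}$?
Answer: $690$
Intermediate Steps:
$l{\left(Z \right)} = 0$ ($l{\left(Z \right)} = 2 - 2 = 0$)
$\left(l{\left(-4 \right)} - 27\right)^{2} - J{\left(49 \right)} = \left(0 - 27\right)^{2} - 39 = \left(-27\right)^{2} - 39 = 729 - 39 = 690$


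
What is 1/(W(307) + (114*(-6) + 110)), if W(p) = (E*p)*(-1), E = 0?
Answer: -1/574 ≈ -0.0017422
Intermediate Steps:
W(p) = 0 (W(p) = (0*p)*(-1) = 0*(-1) = 0)
1/(W(307) + (114*(-6) + 110)) = 1/(0 + (114*(-6) + 110)) = 1/(0 + (-684 + 110)) = 1/(0 - 574) = 1/(-574) = -1/574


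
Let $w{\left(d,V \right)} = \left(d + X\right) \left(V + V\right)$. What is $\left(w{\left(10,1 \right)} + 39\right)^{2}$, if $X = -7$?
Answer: $2025$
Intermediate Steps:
$w{\left(d,V \right)} = 2 V \left(-7 + d\right)$ ($w{\left(d,V \right)} = \left(d - 7\right) \left(V + V\right) = \left(-7 + d\right) 2 V = 2 V \left(-7 + d\right)$)
$\left(w{\left(10,1 \right)} + 39\right)^{2} = \left(2 \cdot 1 \left(-7 + 10\right) + 39\right)^{2} = \left(2 \cdot 1 \cdot 3 + 39\right)^{2} = \left(6 + 39\right)^{2} = 45^{2} = 2025$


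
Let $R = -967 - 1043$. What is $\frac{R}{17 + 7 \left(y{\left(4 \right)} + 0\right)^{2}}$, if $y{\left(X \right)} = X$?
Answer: $- \frac{670}{43} \approx -15.581$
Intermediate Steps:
$R = -2010$ ($R = -967 - 1043 = -2010$)
$\frac{R}{17 + 7 \left(y{\left(4 \right)} + 0\right)^{2}} = - \frac{2010}{17 + 7 \left(4 + 0\right)^{2}} = - \frac{2010}{17 + 7 \cdot 4^{2}} = - \frac{2010}{17 + 7 \cdot 16} = - \frac{2010}{17 + 112} = - \frac{2010}{129} = \left(-2010\right) \frac{1}{129} = - \frac{670}{43}$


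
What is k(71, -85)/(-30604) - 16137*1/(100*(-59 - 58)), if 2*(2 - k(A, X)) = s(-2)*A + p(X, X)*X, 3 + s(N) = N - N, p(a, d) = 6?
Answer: 27200211/19892600 ≈ 1.3674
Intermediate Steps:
s(N) = -3 (s(N) = -3 + (N - N) = -3 + 0 = -3)
k(A, X) = 2 - 3*X + 3*A/2 (k(A, X) = 2 - (-3*A + 6*X)/2 = 2 + (-3*X + 3*A/2) = 2 - 3*X + 3*A/2)
k(71, -85)/(-30604) - 16137*1/(100*(-59 - 58)) = (2 - 3*(-85) + (3/2)*71)/(-30604) - 16137*1/(100*(-59 - 58)) = (2 + 255 + 213/2)*(-1/30604) - 16137/(100*(-117)) = (727/2)*(-1/30604) - 16137/(-11700) = -727/61208 - 16137*(-1/11700) = -727/61208 + 1793/1300 = 27200211/19892600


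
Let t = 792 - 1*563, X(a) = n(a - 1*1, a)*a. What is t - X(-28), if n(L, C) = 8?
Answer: 453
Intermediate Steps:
X(a) = 8*a
t = 229 (t = 792 - 563 = 229)
t - X(-28) = 229 - 8*(-28) = 229 - 1*(-224) = 229 + 224 = 453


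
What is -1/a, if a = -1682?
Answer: 1/1682 ≈ 0.00059453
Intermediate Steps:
-1/a = -1/(-1682) = -1/1682*(-1) = 1/1682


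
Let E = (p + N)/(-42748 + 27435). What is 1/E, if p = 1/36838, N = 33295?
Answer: -564100294/1226521211 ≈ -0.45992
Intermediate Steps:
p = 1/36838 ≈ 2.7146e-5
E = -1226521211/564100294 (E = (1/36838 + 33295)/(-42748 + 27435) = (1226521211/36838)/(-15313) = (1226521211/36838)*(-1/15313) = -1226521211/564100294 ≈ -2.1743)
1/E = 1/(-1226521211/564100294) = -564100294/1226521211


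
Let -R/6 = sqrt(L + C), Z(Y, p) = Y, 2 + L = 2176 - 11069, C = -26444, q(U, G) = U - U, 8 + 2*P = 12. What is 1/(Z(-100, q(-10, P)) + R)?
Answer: I/(2*(-50*I + 3*sqrt(35339))) ≈ -7.7991e-5 + 0.00087967*I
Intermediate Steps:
P = 2 (P = -4 + (1/2)*12 = -4 + 6 = 2)
q(U, G) = 0
L = -8895 (L = -2 + (2176 - 11069) = -2 - 8893 = -8895)
R = -6*I*sqrt(35339) (R = -6*sqrt(-8895 - 26444) = -6*I*sqrt(35339) ≈ -1127.9*I)
1/(Z(-100, q(-10, P)) + R) = 1/(-100 - 6*I*sqrt(35339))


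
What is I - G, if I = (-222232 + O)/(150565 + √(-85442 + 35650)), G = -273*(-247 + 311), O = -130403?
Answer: 396034856976249/22669869017 + 2821080*I*√778/22669869017 ≈ 17470.0 + 0.003471*I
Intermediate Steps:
G = -17472 (G = -273*64 = -17472)
I = -352635/(150565 + 8*I*√778) (I = (-222232 - 130403)/(150565 + √(-85442 + 35650)) = -352635/(150565 + √(-49792)) = -352635/(150565 + 8*I*√778) ≈ -2.3421 + 0.003471*I)
I - G = (-53094488775/22669869017 + 2821080*I*√778/22669869017) - 1*(-17472) = (-53094488775/22669869017 + 2821080*I*√778/22669869017) + 17472 = 396034856976249/22669869017 + 2821080*I*√778/22669869017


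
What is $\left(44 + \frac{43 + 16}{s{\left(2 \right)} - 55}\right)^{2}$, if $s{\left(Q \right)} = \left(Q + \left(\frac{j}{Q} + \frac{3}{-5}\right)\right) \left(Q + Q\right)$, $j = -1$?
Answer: $\frac{121286169}{66049} \approx 1836.3$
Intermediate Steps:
$s{\left(Q \right)} = 2 Q \left(- \frac{3}{5} + Q - \frac{1}{Q}\right)$ ($s{\left(Q \right)} = \left(Q + \left(- \frac{1}{Q} + \frac{3}{-5}\right)\right) \left(Q + Q\right) = \left(Q + \left(- \frac{1}{Q} + 3 \left(- \frac{1}{5}\right)\right)\right) 2 Q = \left(Q - \left(\frac{3}{5} + \frac{1}{Q}\right)\right) 2 Q = \left(- \frac{3}{5} + Q - \frac{1}{Q}\right) 2 Q = 2 Q \left(- \frac{3}{5} + Q - \frac{1}{Q}\right)$)
$\left(44 + \frac{43 + 16}{s{\left(2 \right)} - 55}\right)^{2} = \left(44 + \frac{43 + 16}{\left(-2 + 2 \cdot 2^{2} - \frac{12}{5}\right) - 55}\right)^{2} = \left(44 + \frac{59}{\left(-2 + 2 \cdot 4 - \frac{12}{5}\right) - 55}\right)^{2} = \left(44 + \frac{59}{\left(-2 + 8 - \frac{12}{5}\right) - 55}\right)^{2} = \left(44 + \frac{59}{\frac{18}{5} - 55}\right)^{2} = \left(44 + \frac{59}{- \frac{257}{5}}\right)^{2} = \left(44 + 59 \left(- \frac{5}{257}\right)\right)^{2} = \left(44 - \frac{295}{257}\right)^{2} = \left(\frac{11013}{257}\right)^{2} = \frac{121286169}{66049}$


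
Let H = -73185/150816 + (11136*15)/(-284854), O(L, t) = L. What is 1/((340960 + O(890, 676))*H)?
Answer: -3580045072/1311545830147125 ≈ -2.7296e-6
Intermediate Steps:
H = -7673224105/7160090144 (H = -73185*1/150816 + 167040*(-1/284854) = -24395/50272 - 83520/142427 = -7673224105/7160090144 ≈ -1.0717)
1/((340960 + O(890, 676))*H) = 1/((340960 + 890)*(-7673224105/7160090144)) = -7160090144/7673224105/341850 = (1/341850)*(-7160090144/7673224105) = -3580045072/1311545830147125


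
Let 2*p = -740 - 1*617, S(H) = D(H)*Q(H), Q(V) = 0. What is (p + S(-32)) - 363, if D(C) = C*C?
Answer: -2083/2 ≈ -1041.5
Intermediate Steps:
D(C) = C²
S(H) = 0 (S(H) = H²*0 = 0)
p = -1357/2 (p = (-740 - 1*617)/2 = (-740 - 617)/2 = (½)*(-1357) = -1357/2 ≈ -678.50)
(p + S(-32)) - 363 = (-1357/2 + 0) - 363 = -1357/2 - 363 = -2083/2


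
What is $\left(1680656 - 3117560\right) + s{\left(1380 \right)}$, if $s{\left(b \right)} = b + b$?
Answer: $-1434144$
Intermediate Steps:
$s{\left(b \right)} = 2 b$
$\left(1680656 - 3117560\right) + s{\left(1380 \right)} = \left(1680656 - 3117560\right) + 2 \cdot 1380 = -1436904 + 2760 = -1434144$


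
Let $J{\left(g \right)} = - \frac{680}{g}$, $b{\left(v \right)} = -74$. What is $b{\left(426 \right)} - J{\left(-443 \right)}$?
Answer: $- \frac{33462}{443} \approx -75.535$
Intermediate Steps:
$b{\left(426 \right)} - J{\left(-443 \right)} = -74 - - \frac{680}{-443} = -74 - \left(-680\right) \left(- \frac{1}{443}\right) = -74 - \frac{680}{443} = - \frac{33462}{443}$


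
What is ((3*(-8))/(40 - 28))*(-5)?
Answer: 10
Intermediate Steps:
((3*(-8))/(40 - 28))*(-5) = -24/12*(-5) = -24*1/12*(-5) = -2*(-5) = 10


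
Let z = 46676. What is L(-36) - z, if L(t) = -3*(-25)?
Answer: -46601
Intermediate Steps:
L(t) = 75
L(-36) - z = 75 - 1*46676 = 75 - 46676 = -46601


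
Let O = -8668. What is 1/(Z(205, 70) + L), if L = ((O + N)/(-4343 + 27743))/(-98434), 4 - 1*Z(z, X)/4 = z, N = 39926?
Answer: -1151677800/925948966829 ≈ -0.0012438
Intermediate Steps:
Z(z, X) = 16 - 4*z
L = -15629/1151677800 (L = ((-8668 + 39926)/(-4343 + 27743))/(-98434) = (31258/23400)*(-1/98434) = (31258*(1/23400))*(-1/98434) = (15629/11700)*(-1/98434) = -15629/1151677800 ≈ -1.3571e-5)
1/(Z(205, 70) + L) = 1/((16 - 4*205) - 15629/1151677800) = 1/((16 - 820) - 15629/1151677800) = 1/(-804 - 15629/1151677800) = 1/(-925948966829/1151677800) = -1151677800/925948966829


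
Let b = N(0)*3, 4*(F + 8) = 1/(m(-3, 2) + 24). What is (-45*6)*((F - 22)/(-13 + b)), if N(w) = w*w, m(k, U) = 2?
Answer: -421065/676 ≈ -622.88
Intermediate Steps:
N(w) = w**2
F = -831/104 (F = -8 + 1/(4*(2 + 24)) = -8 + (1/4)/26 = -8 + (1/4)*(1/26) = -8 + 1/104 = -831/104 ≈ -7.9904)
b = 0 (b = 0**2*3 = 0*3 = 0)
(-45*6)*((F - 22)/(-13 + b)) = (-45*6)*((-831/104 - 22)/(-13 + 0)) = -(-421065)/(52*(-13)) = -(-421065)*(-1)/(52*13) = -270*3119/1352 = -421065/676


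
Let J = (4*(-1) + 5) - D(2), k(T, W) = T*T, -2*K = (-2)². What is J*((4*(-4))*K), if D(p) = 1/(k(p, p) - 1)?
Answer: 64/3 ≈ 21.333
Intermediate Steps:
K = -2 (K = -½*(-2)² = -½*4 = -2)
k(T, W) = T²
D(p) = 1/(-1 + p²) (D(p) = 1/(p² - 1) = 1/(-1 + p²))
J = ⅔ (J = (4*(-1) + 5) - 1/(-1 + 2²) = (-4 + 5) - 1/(-1 + 4) = 1 - 1/3 = 1 - 1*⅓ = 1 - ⅓ = ⅔ ≈ 0.66667)
J*((4*(-4))*K) = 2*((4*(-4))*(-2))/3 = 2*(-16*(-2))/3 = (⅔)*32 = 64/3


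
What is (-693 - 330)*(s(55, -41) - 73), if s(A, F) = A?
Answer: 18414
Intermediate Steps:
(-693 - 330)*(s(55, -41) - 73) = (-693 - 330)*(55 - 73) = -1023*(-18) = 18414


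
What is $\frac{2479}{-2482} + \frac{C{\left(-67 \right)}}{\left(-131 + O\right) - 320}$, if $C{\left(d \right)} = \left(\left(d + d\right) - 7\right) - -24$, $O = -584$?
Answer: $- \frac{252819}{285430} \approx -0.88575$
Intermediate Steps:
$C{\left(d \right)} = 17 + 2 d$ ($C{\left(d \right)} = \left(2 d - 7\right) + 24 = \left(-7 + 2 d\right) + 24 = 17 + 2 d$)
$\frac{2479}{-2482} + \frac{C{\left(-67 \right)}}{\left(-131 + O\right) - 320} = \frac{2479}{-2482} + \frac{17 + 2 \left(-67\right)}{\left(-131 - 584\right) - 320} = 2479 \left(- \frac{1}{2482}\right) + \frac{17 - 134}{-715 - 320} = - \frac{2479}{2482} - \frac{117}{-1035} = - \frac{2479}{2482} - - \frac{13}{115} = - \frac{2479}{2482} + \frac{13}{115} = - \frac{252819}{285430}$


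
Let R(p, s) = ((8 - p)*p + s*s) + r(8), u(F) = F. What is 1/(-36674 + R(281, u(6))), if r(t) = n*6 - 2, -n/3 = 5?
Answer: -1/113443 ≈ -8.8150e-6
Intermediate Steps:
n = -15 (n = -3*5 = -15)
r(t) = -92 (r(t) = -15*6 - 2 = -90 - 2 = -92)
R(p, s) = -92 + s² + p*(8 - p) (R(p, s) = ((8 - p)*p + s*s) - 92 = (p*(8 - p) + s²) - 92 = (s² + p*(8 - p)) - 92 = -92 + s² + p*(8 - p))
1/(-36674 + R(281, u(6))) = 1/(-36674 + (-92 + 6² - 1*281² + 8*281)) = 1/(-36674 + (-92 + 36 - 1*78961 + 2248)) = 1/(-36674 + (-92 + 36 - 78961 + 2248)) = 1/(-36674 - 76769) = 1/(-113443) = -1/113443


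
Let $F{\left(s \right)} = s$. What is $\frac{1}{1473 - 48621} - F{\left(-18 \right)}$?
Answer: $\frac{848663}{47148} \approx 18.0$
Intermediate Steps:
$\frac{1}{1473 - 48621} - F{\left(-18 \right)} = \frac{1}{1473 - 48621} - -18 = \frac{1}{-47148} + 18 = - \frac{1}{47148} + 18 = \frac{848663}{47148}$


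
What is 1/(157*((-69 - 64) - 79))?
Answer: -1/33284 ≈ -3.0044e-5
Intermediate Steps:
1/(157*((-69 - 64) - 79)) = 1/(157*(-133 - 79)) = 1/(157*(-212)) = 1/(-33284) = -1/33284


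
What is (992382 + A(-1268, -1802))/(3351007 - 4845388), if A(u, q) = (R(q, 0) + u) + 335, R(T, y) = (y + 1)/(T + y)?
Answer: -1786591097/2692874562 ≈ -0.66345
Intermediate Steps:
R(T, y) = (1 + y)/(T + y)
A(u, q) = 335 + u + 1/q (A(u, q) = ((1 + 0)/(q + 0) + u) + 335 = (1/q + u) + 335 = (u + 1/q) + 335 = 335 + u + 1/q)
(992382 + A(-1268, -1802))/(3351007 - 4845388) = (992382 + (335 - 1268 + 1/(-1802)))/(3351007 - 4845388) = (992382 + (335 - 1268 - 1/1802))/(-1494381) = (992382 - 1681267/1802)*(-1/1494381) = (1786591097/1802)*(-1/1494381) = -1786591097/2692874562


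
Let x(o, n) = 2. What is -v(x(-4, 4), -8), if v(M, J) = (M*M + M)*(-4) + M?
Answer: 22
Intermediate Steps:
v(M, J) = -4*M² - 3*M (v(M, J) = (M² + M)*(-4) + M = (M + M²)*(-4) + M = (-4*M - 4*M²) + M = -4*M² - 3*M)
-v(x(-4, 4), -8) = -(-1)*2*(3 + 4*2) = -(-1)*2*(3 + 8) = -(-1)*2*11 = -1*(-22) = 22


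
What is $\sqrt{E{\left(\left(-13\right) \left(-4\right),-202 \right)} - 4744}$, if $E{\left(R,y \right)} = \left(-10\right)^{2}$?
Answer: $6 i \sqrt{129} \approx 68.147 i$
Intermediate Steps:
$E{\left(R,y \right)} = 100$
$\sqrt{E{\left(\left(-13\right) \left(-4\right),-202 \right)} - 4744} = \sqrt{100 - 4744} = \sqrt{-4644} = 6 i \sqrt{129}$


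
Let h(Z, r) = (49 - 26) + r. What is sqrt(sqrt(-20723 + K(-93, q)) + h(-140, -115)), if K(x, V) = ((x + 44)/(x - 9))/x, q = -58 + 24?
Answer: sqrt(-919838448 + 3162*I*sqrt(207193662058))/3162 ≈ 6.2786 + 11.464*I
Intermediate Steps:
h(Z, r) = 23 + r
q = -34
K(x, V) = (44 + x)/(x*(-9 + x)) (K(x, V) = ((44 + x)/(-9 + x))/x = (44 + x)/(x*(-9 + x)))
sqrt(sqrt(-20723 + K(-93, q)) + h(-140, -115)) = sqrt(sqrt(-20723 + (44 - 93)/((-93)*(-9 - 93))) + (23 - 115)) = sqrt(sqrt(-20723 - 1/93*(-49)/(-102)) - 92) = sqrt(sqrt(-20723 - 1/93*(-1/102)*(-49)) - 92) = sqrt(sqrt(-20723 - 49/9486) - 92) = sqrt(sqrt(-196578427/9486) - 92) = sqrt(I*sqrt(207193662058)/3162 - 92) = sqrt(-92 + I*sqrt(207193662058)/3162)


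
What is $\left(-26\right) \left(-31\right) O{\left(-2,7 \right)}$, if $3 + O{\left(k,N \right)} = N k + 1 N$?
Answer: $-8060$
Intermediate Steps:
$O{\left(k,N \right)} = -3 + N + N k$ ($O{\left(k,N \right)} = -3 + \left(N k + 1 N\right) = -3 + \left(N k + N\right) = -3 + \left(N + N k\right) = -3 + N + N k$)
$\left(-26\right) \left(-31\right) O{\left(-2,7 \right)} = \left(-26\right) \left(-31\right) \left(-3 + 7 + 7 \left(-2\right)\right) = 806 \left(-3 + 7 - 14\right) = 806 \left(-10\right) = -8060$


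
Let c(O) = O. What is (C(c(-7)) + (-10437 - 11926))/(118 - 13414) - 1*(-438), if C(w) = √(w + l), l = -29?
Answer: 5846011/13296 - I/2216 ≈ 439.68 - 0.00045126*I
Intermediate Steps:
C(w) = √(-29 + w) (C(w) = √(w - 29) = √(-29 + w))
(C(c(-7)) + (-10437 - 11926))/(118 - 13414) - 1*(-438) = (√(-29 - 7) + (-10437 - 11926))/(118 - 13414) - 1*(-438) = (√(-36) - 22363)/(-13296) + 438 = (6*I - 22363)*(-1/13296) + 438 = (-22363 + 6*I)*(-1/13296) + 438 = (22363/13296 - I/2216) + 438 = 5846011/13296 - I/2216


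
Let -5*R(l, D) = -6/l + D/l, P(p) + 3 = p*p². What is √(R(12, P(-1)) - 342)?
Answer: I*√12306/6 ≈ 18.489*I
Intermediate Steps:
P(p) = -3 + p³ (P(p) = -3 + p*p² = -3 + p³)
R(l, D) = 6/(5*l) - D/(5*l) (R(l, D) = -(-6/l + D/l)/5 = 6/(5*l) - D/(5*l))
√(R(12, P(-1)) - 342) = √((⅕)*(6 - (-3 + (-1)³))/12 - 342) = √((⅕)*(1/12)*(6 - (-3 - 1)) - 342) = √((⅕)*(1/12)*(6 - 1*(-4)) - 342) = √((⅕)*(1/12)*(6 + 4) - 342) = √((⅕)*(1/12)*10 - 342) = √(⅙ - 342) = √(-2051/6) = I*√12306/6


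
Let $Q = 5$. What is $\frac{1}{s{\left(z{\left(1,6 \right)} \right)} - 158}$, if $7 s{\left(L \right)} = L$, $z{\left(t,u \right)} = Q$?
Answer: $- \frac{7}{1101} \approx -0.0063579$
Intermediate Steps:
$z{\left(t,u \right)} = 5$
$s{\left(L \right)} = \frac{L}{7}$
$\frac{1}{s{\left(z{\left(1,6 \right)} \right)} - 158} = \frac{1}{\frac{1}{7} \cdot 5 - 158} = \frac{1}{\frac{5}{7} - 158} = \frac{1}{- \frac{1101}{7}} = - \frac{7}{1101}$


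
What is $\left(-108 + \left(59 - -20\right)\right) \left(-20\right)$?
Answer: $580$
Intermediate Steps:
$\left(-108 + \left(59 - -20\right)\right) \left(-20\right) = \left(-108 + \left(59 + 20\right)\right) \left(-20\right) = \left(-108 + 79\right) \left(-20\right) = \left(-29\right) \left(-20\right) = 580$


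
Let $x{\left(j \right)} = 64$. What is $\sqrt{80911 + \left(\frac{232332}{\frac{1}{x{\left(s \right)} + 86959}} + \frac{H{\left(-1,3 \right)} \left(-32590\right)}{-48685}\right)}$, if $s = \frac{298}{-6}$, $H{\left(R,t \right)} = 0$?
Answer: $\sqrt{20218308547} \approx 1.4219 \cdot 10^{5}$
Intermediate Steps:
$s = - \frac{149}{3}$ ($s = 298 \left(- \frac{1}{6}\right) = - \frac{149}{3} \approx -49.667$)
$\sqrt{80911 + \left(\frac{232332}{\frac{1}{x{\left(s \right)} + 86959}} + \frac{H{\left(-1,3 \right)} \left(-32590\right)}{-48685}\right)} = \sqrt{80911 + \left(\frac{232332}{\frac{1}{64 + 86959}} + \frac{0 \left(-32590\right)}{-48685}\right)} = \sqrt{80911 + \left(\frac{232332}{\frac{1}{87023}} + 0 \left(- \frac{1}{48685}\right)\right)} = \sqrt{80911 + \left(232332 \frac{1}{\frac{1}{87023}} + 0\right)} = \sqrt{80911 + \left(232332 \cdot 87023 + 0\right)} = \sqrt{80911 + \left(20218227636 + 0\right)} = \sqrt{80911 + 20218227636} = \sqrt{20218308547}$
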